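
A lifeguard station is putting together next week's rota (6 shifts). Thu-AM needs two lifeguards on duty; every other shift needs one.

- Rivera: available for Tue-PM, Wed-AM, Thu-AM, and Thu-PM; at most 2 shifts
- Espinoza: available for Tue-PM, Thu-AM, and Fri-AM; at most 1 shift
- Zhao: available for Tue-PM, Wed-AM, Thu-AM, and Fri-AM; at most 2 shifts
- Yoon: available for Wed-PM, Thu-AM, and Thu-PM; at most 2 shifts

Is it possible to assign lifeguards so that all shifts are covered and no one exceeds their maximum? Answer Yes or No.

Yes

Wed-PM can only be covered by Yoon, so that assignment is forced.
One valid schedule: Tue-PM→Zhao, Wed-AM→Rivera, Wed-PM→Yoon, Thu-AM→Zhao+Yoon, Thu-PM→Rivera, Fri-AM→Espinoza.
Loads: Rivera 2/2, Espinoza 1/1, Zhao 2/2, Yoon 2/2 — all within limits.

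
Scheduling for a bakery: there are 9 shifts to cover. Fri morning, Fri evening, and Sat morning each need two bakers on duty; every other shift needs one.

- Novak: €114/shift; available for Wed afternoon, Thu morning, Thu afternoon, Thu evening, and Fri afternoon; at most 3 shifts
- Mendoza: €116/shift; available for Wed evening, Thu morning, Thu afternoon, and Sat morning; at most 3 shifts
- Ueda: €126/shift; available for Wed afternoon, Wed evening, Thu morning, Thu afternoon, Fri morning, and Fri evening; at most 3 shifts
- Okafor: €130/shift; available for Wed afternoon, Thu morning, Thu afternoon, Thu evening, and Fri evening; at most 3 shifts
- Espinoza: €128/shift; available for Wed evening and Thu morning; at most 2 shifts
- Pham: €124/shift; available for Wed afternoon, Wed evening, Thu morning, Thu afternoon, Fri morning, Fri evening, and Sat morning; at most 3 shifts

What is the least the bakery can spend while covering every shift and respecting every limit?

€1440

Fri morning can only be covered by Ueda and Pham, so that assignment is forced.
Fri afternoon can only be covered by Novak, so that assignment is forced.
Sat morning can only be covered by Mendoza and Pham, so that assignment is forced.
Picking the cheapest available baker for each shift independently would cost €1426, but that ignores the shift limits.
An optimal schedule: Wed afternoon→Novak, Wed evening→Mendoza, Thu morning→Ueda, Thu afternoon→Mendoza, Thu evening→Novak, Fri morning→Pham+Ueda, Fri afternoon→Novak, Fri evening→Pham+Ueda, Sat morning→Mendoza+Pham.
Total: 114 + 116 + 126 + 116 + 114 + 124 + 126 + 114 + 124 + 126 + 116 + 124 = €1440.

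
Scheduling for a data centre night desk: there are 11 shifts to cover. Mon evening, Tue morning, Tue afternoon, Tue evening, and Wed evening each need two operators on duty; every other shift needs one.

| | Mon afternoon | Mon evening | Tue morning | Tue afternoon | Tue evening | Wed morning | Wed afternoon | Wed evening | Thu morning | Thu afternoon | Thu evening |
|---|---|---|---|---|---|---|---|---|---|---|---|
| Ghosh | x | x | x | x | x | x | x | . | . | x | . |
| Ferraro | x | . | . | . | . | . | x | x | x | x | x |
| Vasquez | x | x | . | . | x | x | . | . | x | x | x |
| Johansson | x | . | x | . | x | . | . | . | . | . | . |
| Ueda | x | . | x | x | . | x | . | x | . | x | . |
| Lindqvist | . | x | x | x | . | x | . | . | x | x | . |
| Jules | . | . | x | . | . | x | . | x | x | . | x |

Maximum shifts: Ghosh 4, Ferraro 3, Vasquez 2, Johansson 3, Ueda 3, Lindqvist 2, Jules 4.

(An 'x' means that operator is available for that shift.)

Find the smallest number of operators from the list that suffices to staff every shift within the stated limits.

16 slots to fill and no one can take more than 4, so at least ⌈16/4⌉ = 4 operators are needed.
Any 4 operators together have capacity at most 4+4+3+3 = 14 < 16 slots, so 4 can never suffice.
Ghosh, Ferraro, Vasquez, Ueda, and Jules alone can cover everything: Mon afternoon→Ferraro, Mon evening→Ghosh+Vasquez, Tue morning→Ueda+Jules, Tue afternoon→Ghosh+Ueda, Tue evening→Ghosh+Vasquez, Wed morning→Jules, Wed afternoon→Ghosh, Wed evening→Ferraro+Ueda, Thu morning→Jules, Thu afternoon→Ferraro, Thu evening→Jules.

5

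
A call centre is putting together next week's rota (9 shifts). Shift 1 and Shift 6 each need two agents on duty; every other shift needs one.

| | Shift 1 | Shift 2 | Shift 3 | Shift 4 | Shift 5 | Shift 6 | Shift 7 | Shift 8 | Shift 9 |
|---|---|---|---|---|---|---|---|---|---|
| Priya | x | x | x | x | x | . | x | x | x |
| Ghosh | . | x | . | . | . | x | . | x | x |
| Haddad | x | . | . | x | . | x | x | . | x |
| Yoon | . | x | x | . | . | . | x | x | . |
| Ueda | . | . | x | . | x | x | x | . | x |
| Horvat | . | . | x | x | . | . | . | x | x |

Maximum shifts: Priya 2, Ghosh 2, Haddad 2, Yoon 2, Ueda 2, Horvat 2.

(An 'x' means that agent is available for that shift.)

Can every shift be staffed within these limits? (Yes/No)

Yes

Shift 1 can only be covered by Priya and Haddad, so that assignment is forced.
One valid schedule: Shift 1→Priya+Haddad, Shift 2→Ghosh, Shift 3→Yoon, Shift 4→Haddad, Shift 5→Priya, Shift 6→Ghosh+Ueda, Shift 7→Yoon, Shift 8→Horvat, Shift 9→Ueda.
Loads: Priya 2/2, Ghosh 2/2, Haddad 2/2, Yoon 2/2, Ueda 2/2, Horvat 1/2 — all within limits.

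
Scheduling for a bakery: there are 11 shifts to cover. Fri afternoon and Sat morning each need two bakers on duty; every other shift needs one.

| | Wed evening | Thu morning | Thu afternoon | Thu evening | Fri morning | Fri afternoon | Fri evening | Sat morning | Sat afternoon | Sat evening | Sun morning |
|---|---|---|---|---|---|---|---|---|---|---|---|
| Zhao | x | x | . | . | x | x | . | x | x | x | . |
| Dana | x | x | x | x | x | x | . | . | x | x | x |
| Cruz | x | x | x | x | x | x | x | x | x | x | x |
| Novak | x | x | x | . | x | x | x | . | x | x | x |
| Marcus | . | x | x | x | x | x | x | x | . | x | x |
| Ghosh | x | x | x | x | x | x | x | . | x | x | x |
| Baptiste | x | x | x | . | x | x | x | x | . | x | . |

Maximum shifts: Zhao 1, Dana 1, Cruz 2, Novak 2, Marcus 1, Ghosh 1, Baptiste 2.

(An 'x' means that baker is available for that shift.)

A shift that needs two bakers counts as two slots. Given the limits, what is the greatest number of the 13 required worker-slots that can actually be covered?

10

Total capacity across all bakers is 1+1+2+2+1+1+2 = 10, and 13 slots are needed, so at most 10 can be filled.
An assignment achieving 10: Wed evening→Ghosh, Thu morning→Baptiste, Thu afternoon→Marcus, Thu evening→Dana, Fri morning→Baptiste, Fri evening→Cruz, Sat morning→Zhao+Cruz, Sat afternoon→Novak, Sun morning→Novak.
Loads: Zhao 1/1, Dana 1/1, Cruz 2/2, Novak 2/2, Marcus 1/1, Ghosh 1/1, Baptiste 2/2.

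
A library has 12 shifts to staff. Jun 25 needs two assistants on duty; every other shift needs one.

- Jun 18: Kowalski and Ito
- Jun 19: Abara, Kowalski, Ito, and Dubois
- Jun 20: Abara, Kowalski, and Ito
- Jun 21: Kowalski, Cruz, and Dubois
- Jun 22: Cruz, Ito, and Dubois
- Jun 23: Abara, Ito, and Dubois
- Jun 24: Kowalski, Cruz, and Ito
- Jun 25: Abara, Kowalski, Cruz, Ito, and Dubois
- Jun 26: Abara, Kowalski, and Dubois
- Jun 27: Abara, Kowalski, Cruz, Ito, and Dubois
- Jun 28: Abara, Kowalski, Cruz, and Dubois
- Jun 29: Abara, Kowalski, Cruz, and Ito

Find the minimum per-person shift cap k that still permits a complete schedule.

With 5 assistants and 13 worker-slots to fill, someone must work at least ⌈13/5⌉ = 3 shifts, so k ≥ 3.
k = 3 works: Jun 18→Kowalski, Jun 19→Ito, Jun 20→Abara, Jun 21→Kowalski, Jun 22→Cruz, Jun 23→Abara, Jun 24→Kowalski, Jun 25→Ito+Dubois, Jun 26→Abara, Jun 27→Ito, Jun 28→Cruz, Jun 29→Cruz.
Loads: Abara 3, Kowalski 3, Cruz 3, Ito 3, Dubois 1 — all ≤ 3.

3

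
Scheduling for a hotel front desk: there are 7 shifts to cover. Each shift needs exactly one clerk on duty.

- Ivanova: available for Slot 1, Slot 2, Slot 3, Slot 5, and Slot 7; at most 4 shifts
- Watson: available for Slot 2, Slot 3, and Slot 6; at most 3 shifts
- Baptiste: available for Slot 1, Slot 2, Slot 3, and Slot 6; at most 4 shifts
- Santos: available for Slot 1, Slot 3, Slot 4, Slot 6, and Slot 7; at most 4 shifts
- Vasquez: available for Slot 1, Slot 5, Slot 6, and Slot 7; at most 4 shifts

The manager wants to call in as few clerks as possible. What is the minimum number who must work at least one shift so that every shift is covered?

7 slots to fill and no one can take more than 4, so at least ⌈7/4⌉ = 2 clerks are needed.
Ivanova and Santos alone can cover everything: Slot 1→Ivanova, Slot 2→Ivanova, Slot 3→Ivanova, Slot 4→Santos, Slot 5→Ivanova, Slot 6→Santos, Slot 7→Santos.

2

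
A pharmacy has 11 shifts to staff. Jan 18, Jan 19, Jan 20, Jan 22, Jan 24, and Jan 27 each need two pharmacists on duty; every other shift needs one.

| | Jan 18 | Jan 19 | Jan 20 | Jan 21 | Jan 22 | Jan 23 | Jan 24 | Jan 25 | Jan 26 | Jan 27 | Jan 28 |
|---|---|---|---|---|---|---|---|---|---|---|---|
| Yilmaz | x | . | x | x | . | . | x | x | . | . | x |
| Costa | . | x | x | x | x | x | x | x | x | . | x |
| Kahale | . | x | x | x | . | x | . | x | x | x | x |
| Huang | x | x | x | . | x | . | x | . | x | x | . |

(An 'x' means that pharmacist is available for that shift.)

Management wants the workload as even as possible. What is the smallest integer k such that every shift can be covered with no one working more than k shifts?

5

With 4 pharmacists and 17 worker-slots to fill, someone must work at least ⌈17/4⌉ = 5 shifts, so k ≥ 5.
k = 5 works: Jan 18→Yilmaz+Huang, Jan 19→Costa+Kahale, Jan 20→Kahale+Huang, Jan 21→Yilmaz, Jan 22→Costa+Huang, Jan 23→Costa, Jan 24→Yilmaz+Costa, Jan 25→Yilmaz, Jan 26→Costa, Jan 27→Kahale+Huang, Jan 28→Yilmaz.
Loads: Yilmaz 5, Costa 5, Kahale 3, Huang 4 — all ≤ 5.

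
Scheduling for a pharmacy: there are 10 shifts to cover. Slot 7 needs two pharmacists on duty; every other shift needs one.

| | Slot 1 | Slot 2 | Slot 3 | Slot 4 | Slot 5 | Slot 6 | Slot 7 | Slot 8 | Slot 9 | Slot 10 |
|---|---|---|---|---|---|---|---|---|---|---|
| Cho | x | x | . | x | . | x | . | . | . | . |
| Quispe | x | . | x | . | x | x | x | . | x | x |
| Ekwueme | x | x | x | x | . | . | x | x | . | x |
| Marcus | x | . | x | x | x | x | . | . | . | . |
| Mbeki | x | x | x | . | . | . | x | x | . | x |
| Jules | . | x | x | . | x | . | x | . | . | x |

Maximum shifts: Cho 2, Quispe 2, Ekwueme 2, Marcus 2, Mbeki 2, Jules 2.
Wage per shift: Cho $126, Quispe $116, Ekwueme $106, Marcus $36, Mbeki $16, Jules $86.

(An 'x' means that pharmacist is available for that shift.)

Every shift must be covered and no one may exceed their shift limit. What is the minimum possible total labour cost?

$846

Slot 9 can only be covered by Quispe, so that assignment is forced.
Picking the cheapest available pharmacist for each shift independently would cost $406, but that ignores the shift limits.
An optimal schedule: Slot 1→Cho, Slot 2→Mbeki, Slot 3→Ekwueme, Slot 4→Marcus, Slot 5→Marcus, Slot 6→Quispe, Slot 7→Jules+Ekwueme, Slot 8→Mbeki, Slot 9→Quispe, Slot 10→Jules.
Total: 126 + 16 + 106 + 36 + 36 + 116 + 86 + 106 + 16 + 116 + 86 = $846.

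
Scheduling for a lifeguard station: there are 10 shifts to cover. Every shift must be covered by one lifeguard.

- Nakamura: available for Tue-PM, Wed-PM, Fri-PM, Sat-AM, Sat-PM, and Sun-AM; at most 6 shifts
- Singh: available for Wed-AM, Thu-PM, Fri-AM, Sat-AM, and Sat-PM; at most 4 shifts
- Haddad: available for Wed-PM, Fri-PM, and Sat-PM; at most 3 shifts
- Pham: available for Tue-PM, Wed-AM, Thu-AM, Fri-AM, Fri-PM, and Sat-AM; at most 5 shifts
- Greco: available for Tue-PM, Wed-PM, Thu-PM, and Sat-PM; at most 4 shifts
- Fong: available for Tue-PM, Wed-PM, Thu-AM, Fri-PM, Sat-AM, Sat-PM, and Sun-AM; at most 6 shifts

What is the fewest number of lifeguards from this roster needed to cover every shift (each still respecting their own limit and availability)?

2

10 slots to fill and no one can take more than 6, so at least ⌈10/6⌉ = 2 lifeguards are needed.
Singh and Fong alone can cover everything: Tue-PM→Fong, Wed-AM→Singh, Wed-PM→Fong, Thu-AM→Fong, Thu-PM→Singh, Fri-AM→Singh, Fri-PM→Fong, Sat-AM→Singh, Sat-PM→Fong, Sun-AM→Fong.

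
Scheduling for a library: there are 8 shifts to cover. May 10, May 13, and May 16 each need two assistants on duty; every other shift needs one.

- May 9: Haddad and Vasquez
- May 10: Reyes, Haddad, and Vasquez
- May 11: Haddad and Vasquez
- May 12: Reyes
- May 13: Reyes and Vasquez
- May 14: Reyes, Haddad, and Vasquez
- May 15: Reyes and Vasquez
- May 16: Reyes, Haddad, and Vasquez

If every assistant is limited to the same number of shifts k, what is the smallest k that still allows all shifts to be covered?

With 3 assistants and 11 worker-slots to fill, someone must work at least ⌈11/3⌉ = 4 shifts, so k ≥ 4.
k = 4 works: May 9→Haddad, May 10→Reyes+Haddad, May 11→Haddad, May 12→Reyes, May 13→Reyes+Vasquez, May 14→Vasquez, May 15→Reyes, May 16→Haddad+Vasquez.
Loads: Reyes 4, Haddad 4, Vasquez 3 — all ≤ 4.

4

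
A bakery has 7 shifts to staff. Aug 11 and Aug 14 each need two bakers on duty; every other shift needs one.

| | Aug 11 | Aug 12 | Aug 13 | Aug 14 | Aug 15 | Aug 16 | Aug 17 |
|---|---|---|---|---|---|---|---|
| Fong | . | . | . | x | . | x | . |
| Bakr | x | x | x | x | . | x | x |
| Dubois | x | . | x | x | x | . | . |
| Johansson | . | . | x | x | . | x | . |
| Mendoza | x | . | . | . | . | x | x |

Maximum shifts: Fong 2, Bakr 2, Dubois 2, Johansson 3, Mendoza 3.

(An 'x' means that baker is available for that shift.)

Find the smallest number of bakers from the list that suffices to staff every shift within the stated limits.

4

9 slots to fill and no one can take more than 3, so at least ⌈9/3⌉ = 3 bakers are needed.
Any 3 bakers together have capacity at most 3+3+2 = 8 < 9 slots, so 3 can never suffice.
Bakr, Dubois, Johansson, and Mendoza alone can cover everything: Aug 11→Bakr+Mendoza, Aug 12→Bakr, Aug 13→Johansson, Aug 14→Dubois+Johansson, Aug 15→Dubois, Aug 16→Johansson, Aug 17→Mendoza.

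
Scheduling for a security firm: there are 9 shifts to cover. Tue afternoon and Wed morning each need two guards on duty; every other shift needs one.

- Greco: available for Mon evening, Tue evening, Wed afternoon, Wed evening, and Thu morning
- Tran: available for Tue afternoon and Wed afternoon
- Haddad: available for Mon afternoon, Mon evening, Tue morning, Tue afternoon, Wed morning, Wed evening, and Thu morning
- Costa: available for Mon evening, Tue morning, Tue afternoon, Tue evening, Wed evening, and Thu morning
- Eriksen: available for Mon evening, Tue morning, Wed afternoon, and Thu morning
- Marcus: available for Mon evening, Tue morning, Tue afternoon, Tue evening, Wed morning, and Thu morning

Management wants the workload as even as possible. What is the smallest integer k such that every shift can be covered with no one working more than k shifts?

With 6 guards and 11 worker-slots to fill, someone must work at least ⌈11/6⌉ = 2 shifts, so k ≥ 2.
k = 2 works: Mon afternoon→Haddad, Mon evening→Eriksen, Tue morning→Costa, Tue afternoon→Tran+Marcus, Tue evening→Greco, Wed morning→Haddad+Marcus, Wed afternoon→Greco, Wed evening→Costa, Thu morning→Eriksen.
Loads: Greco 2, Tran 1, Haddad 2, Costa 2, Eriksen 2, Marcus 2 — all ≤ 2.

2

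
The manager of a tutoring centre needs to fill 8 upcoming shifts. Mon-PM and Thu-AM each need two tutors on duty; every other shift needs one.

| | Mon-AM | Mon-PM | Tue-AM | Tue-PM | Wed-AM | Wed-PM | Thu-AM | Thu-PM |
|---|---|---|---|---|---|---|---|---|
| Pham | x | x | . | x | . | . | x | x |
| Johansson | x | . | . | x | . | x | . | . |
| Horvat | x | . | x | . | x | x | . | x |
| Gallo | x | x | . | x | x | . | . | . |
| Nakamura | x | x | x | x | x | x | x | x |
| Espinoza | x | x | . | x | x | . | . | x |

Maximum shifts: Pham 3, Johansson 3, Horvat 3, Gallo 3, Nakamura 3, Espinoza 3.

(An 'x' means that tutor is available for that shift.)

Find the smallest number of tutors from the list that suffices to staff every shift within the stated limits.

10 slots to fill and no one can take more than 3, so at least ⌈10/3⌉ = 4 tutors are needed.
Pham, Johansson, Horvat, and Nakamura alone can cover everything: Mon-AM→Johansson, Mon-PM→Pham+Nakamura, Tue-AM→Horvat, Tue-PM→Pham, Wed-AM→Horvat, Wed-PM→Johansson, Thu-AM→Pham+Nakamura, Thu-PM→Horvat.

4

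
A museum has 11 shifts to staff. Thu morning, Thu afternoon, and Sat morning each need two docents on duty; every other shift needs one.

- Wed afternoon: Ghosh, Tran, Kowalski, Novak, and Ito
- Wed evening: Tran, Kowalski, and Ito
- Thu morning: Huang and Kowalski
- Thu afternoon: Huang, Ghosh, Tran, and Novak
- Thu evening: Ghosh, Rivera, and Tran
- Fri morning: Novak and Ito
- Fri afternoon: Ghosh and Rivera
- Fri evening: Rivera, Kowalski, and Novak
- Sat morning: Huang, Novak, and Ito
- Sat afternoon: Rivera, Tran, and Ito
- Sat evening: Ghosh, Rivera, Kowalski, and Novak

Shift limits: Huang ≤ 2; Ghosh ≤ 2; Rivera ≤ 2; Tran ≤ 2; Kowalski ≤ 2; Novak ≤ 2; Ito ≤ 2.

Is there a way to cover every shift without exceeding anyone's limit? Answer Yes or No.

Thu morning can only be covered by Huang and Kowalski, so that assignment is forced.
One valid schedule: Wed afternoon→Ito, Wed evening→Tran, Thu morning→Huang+Kowalski, Thu afternoon→Tran+Novak, Thu evening→Ghosh, Fri morning→Novak, Fri afternoon→Ghosh, Fri evening→Rivera, Sat morning→Huang+Ito, Sat afternoon→Rivera, Sat evening→Kowalski.
Loads: Huang 2/2, Ghosh 2/2, Rivera 2/2, Tran 2/2, Kowalski 2/2, Novak 2/2, Ito 2/2 — all within limits.

Yes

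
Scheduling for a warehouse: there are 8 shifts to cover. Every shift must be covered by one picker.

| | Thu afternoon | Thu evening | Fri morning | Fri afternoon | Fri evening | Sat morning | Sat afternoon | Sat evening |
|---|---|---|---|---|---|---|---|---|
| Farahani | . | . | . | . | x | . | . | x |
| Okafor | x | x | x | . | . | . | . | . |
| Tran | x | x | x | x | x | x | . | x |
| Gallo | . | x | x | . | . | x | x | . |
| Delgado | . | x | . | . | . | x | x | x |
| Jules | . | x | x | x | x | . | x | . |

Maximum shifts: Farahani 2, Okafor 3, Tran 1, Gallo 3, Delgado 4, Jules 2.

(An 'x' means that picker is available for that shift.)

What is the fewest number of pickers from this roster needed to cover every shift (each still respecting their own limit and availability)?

8 slots to fill and no one can take more than 4, so at least ⌈8/4⌉ = 2 pickers are needed.
Any 2 pickers together have capacity at most 4+3 = 7 < 8 slots, so 2 can never suffice.
Okafor, Delgado, and Jules alone can cover everything: Thu afternoon→Okafor, Thu evening→Okafor, Fri morning→Okafor, Fri afternoon→Jules, Fri evening→Jules, Sat morning→Delgado, Sat afternoon→Delgado, Sat evening→Delgado.

3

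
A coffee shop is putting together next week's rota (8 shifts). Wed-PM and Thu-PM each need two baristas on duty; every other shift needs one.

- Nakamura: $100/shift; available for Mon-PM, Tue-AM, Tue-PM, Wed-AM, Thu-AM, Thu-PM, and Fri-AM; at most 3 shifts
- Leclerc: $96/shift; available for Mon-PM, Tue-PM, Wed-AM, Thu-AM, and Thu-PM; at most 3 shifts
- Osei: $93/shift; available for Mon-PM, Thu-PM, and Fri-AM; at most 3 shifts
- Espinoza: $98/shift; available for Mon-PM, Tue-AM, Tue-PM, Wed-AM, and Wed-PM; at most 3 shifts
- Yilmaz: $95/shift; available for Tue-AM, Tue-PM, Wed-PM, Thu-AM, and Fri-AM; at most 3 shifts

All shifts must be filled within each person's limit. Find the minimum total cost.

$950

Wed-PM can only be covered by Espinoza and Yilmaz, so that assignment is forced.
Picking the cheapest available barista for each shift independently would cost $949, but that ignores the shift limits.
An optimal schedule: Mon-PM→Osei, Tue-AM→Yilmaz, Tue-PM→Leclerc, Wed-AM→Leclerc, Wed-PM→Yilmaz+Espinoza, Thu-AM→Yilmaz, Thu-PM→Osei+Leclerc, Fri-AM→Osei.
Total: 93 + 95 + 96 + 96 + 95 + 98 + 95 + 93 + 96 + 93 = $950.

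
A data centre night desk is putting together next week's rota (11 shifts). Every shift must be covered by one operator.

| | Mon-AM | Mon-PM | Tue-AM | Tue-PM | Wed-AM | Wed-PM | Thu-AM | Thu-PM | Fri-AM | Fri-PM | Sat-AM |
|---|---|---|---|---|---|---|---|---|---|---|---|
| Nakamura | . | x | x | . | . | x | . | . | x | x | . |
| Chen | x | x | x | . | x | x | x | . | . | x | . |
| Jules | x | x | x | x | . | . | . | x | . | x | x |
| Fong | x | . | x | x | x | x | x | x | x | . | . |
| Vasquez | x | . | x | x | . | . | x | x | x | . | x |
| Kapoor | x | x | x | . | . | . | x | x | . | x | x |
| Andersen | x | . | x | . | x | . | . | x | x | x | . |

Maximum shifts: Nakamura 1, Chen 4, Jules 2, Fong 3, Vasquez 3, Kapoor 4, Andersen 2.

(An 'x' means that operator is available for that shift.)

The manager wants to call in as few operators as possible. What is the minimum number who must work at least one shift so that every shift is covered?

11 slots to fill and no one can take more than 4, so at least ⌈11/4⌉ = 3 operators are needed.
Chen, Fong, and Kapoor alone can cover everything: Mon-AM→Kapoor, Mon-PM→Chen, Tue-AM→Kapoor, Tue-PM→Fong, Wed-AM→Chen, Wed-PM→Chen, Thu-AM→Kapoor, Thu-PM→Fong, Fri-AM→Fong, Fri-PM→Chen, Sat-AM→Kapoor.

3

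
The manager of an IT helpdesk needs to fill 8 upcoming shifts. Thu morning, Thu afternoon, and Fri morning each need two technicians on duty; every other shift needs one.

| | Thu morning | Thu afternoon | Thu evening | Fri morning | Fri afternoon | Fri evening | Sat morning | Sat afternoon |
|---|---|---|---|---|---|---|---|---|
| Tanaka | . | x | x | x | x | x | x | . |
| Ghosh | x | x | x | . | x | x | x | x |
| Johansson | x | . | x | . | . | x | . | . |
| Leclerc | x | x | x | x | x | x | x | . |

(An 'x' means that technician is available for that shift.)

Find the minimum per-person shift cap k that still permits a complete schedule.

3

With 4 technicians and 11 worker-slots to fill, someone must work at least ⌈11/4⌉ = 3 shifts, so k ≥ 3.
k = 3 works: Thu morning→Ghosh+Johansson, Thu afternoon→Tanaka+Ghosh, Thu evening→Johansson, Fri morning→Tanaka+Leclerc, Fri afternoon→Tanaka, Fri evening→Johansson, Sat morning→Leclerc, Sat afternoon→Ghosh.
Loads: Tanaka 3, Ghosh 3, Johansson 3, Leclerc 2 — all ≤ 3.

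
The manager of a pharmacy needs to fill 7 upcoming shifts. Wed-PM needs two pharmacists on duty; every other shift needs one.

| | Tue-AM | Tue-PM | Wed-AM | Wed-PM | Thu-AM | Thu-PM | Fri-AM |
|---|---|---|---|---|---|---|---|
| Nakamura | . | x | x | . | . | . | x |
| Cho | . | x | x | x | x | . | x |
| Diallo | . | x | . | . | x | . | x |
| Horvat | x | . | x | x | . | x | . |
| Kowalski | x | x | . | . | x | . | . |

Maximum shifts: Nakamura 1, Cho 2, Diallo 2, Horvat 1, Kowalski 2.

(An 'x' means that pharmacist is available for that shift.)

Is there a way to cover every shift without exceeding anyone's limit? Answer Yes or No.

Total capacity is 8 and 8 slots are needed, so capacity alone doesn't rule it out.
Shifts {Wed-PM, Thu-PM} need 3 worker-slots in total, but the pharmacists available for any of those shifts (Cho and Horvat) can supply at most 2 among them. So no valid schedule exists.

No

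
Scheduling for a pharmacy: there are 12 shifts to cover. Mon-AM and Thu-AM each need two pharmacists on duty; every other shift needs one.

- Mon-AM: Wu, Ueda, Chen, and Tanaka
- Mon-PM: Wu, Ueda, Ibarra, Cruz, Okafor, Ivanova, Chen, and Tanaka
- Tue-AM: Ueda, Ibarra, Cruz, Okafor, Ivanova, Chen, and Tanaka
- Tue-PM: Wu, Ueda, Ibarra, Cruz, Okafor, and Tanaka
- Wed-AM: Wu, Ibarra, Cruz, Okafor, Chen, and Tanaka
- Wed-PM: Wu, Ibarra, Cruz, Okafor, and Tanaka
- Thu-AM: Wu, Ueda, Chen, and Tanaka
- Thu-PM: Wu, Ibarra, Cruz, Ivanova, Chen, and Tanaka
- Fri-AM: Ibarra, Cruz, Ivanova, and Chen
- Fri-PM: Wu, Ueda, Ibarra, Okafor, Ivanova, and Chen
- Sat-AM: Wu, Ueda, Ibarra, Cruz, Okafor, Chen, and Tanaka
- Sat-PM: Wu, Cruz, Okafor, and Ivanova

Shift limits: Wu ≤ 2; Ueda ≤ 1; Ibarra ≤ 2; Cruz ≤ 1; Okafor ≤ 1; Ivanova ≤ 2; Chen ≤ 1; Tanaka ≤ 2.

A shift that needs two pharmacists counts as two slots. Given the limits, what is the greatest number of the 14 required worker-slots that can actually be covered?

Total capacity across all pharmacists is 2+1+2+1+1+2+1+2 = 12, and 14 slots are needed, so at most 12 can be filled.
An assignment achieving 12: Mon-AM→Wu+Ueda, Tue-AM→Tanaka, Tue-PM→Okafor, Wed-AM→Tanaka, Wed-PM→Ibarra, Thu-AM→Wu+Chen, Thu-PM→Ivanova, Fri-AM→Ibarra, Fri-PM→Ivanova, Sat-PM→Cruz.
Loads: Wu 2/2, Ueda 1/1, Ibarra 2/2, Cruz 1/1, Okafor 1/1, Ivanova 2/2, Chen 1/1, Tanaka 2/2.

12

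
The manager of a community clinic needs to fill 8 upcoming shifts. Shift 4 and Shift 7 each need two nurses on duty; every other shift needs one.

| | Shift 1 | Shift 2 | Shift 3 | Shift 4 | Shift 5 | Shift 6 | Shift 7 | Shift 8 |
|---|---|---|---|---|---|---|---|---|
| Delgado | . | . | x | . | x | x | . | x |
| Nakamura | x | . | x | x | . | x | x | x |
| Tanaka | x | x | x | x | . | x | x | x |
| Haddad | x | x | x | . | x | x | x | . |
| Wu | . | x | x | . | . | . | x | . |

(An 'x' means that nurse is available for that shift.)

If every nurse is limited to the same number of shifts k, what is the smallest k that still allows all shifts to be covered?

2

With 5 nurses and 10 worker-slots to fill, someone must work at least ⌈10/5⌉ = 2 shifts, so k ≥ 2.
k = 2 works: Shift 1→Nakamura, Shift 2→Tanaka, Shift 3→Wu, Shift 4→Nakamura+Tanaka, Shift 5→Delgado, Shift 6→Haddad, Shift 7→Haddad+Wu, Shift 8→Delgado.
Loads: Delgado 2, Nakamura 2, Tanaka 2, Haddad 2, Wu 2 — all ≤ 2.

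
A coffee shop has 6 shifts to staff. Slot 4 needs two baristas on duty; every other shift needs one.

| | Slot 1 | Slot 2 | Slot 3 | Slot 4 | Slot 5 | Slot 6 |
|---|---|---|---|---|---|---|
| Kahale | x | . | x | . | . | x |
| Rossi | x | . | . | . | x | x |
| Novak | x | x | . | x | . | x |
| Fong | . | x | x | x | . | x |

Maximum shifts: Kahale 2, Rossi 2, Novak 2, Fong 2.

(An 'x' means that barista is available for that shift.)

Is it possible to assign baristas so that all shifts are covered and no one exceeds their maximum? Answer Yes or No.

Yes

Slot 4 can only be covered by Novak and Fong, so that assignment is forced.
Slot 5 can only be covered by Rossi, so that assignment is forced.
One valid schedule: Slot 1→Kahale, Slot 2→Novak, Slot 3→Kahale, Slot 4→Novak+Fong, Slot 5→Rossi, Slot 6→Rossi.
Loads: Kahale 2/2, Rossi 2/2, Novak 2/2, Fong 1/2 — all within limits.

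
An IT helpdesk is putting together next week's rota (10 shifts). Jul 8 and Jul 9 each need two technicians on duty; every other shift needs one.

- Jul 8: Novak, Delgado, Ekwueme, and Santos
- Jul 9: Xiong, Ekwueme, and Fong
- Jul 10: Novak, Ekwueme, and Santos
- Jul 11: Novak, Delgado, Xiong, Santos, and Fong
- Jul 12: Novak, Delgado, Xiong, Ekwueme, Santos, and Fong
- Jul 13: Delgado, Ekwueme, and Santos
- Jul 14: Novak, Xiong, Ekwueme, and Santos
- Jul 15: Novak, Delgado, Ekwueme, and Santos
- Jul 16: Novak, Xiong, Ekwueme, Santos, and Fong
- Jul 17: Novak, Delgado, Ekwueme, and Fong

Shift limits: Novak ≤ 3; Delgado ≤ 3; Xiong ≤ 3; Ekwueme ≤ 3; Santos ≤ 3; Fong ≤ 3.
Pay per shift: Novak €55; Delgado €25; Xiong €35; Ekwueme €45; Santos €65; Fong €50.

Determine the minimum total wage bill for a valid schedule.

€465

Picking the cheapest available technician for each shift independently would cost €390, but that ignores the shift limits.
An optimal schedule: Jul 8→Delgado+Ekwueme, Jul 9→Xiong+Ekwueme, Jul 10→Ekwueme, Jul 11→Xiong, Jul 12→Fong, Jul 13→Delgado, Jul 14→Xiong, Jul 15→Delgado, Jul 16→Fong, Jul 17→Fong.
Total: 25 + 45 + 35 + 45 + 45 + 35 + 50 + 25 + 35 + 25 + 50 + 50 = €465.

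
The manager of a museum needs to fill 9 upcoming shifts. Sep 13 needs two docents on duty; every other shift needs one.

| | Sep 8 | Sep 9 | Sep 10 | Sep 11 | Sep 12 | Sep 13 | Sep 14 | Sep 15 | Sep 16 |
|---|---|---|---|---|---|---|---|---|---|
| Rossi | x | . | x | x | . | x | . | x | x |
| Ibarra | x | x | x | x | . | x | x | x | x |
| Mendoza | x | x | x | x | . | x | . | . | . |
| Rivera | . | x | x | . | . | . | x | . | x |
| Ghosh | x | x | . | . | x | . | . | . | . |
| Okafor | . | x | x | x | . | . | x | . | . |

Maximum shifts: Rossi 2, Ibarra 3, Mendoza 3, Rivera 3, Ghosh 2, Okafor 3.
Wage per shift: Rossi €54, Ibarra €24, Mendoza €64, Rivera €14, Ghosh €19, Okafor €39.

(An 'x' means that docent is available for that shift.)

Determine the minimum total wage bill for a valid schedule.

Sep 12 can only be covered by Ghosh, so that assignment is forced.
Picking the cheapest available docent for each shift independently would cost €220, but that ignores the shift limits.
An optimal schedule: Sep 8→Ghosh, Sep 9→Rivera, Sep 10→Okafor, Sep 11→Ibarra, Sep 12→Ghosh, Sep 13→Ibarra+Rossi, Sep 14→Rivera, Sep 15→Ibarra, Sep 16→Rivera.
Total: 19 + 14 + 39 + 24 + 19 + 24 + 54 + 14 + 24 + 14 = €245.

€245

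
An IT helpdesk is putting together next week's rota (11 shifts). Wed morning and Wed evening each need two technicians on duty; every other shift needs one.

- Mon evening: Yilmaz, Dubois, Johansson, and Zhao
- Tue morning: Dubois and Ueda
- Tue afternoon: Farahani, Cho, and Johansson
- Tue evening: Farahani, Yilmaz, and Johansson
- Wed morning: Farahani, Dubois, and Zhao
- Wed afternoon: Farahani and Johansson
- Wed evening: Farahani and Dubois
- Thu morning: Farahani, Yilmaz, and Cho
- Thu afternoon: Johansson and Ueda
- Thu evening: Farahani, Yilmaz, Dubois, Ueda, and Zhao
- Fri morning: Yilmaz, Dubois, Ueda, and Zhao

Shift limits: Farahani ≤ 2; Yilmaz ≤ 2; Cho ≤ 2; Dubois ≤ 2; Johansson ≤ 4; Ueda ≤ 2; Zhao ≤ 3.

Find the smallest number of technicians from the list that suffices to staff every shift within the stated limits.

13 slots to fill and no one can take more than 4, so at least ⌈13/4⌉ = 4 technicians are needed.
Any 4 technicians together have capacity at most 4+3+2+2 = 11 < 13 slots, so 4 can never suffice.
Farahani, Yilmaz, Dubois, Johansson, and Zhao alone can cover everything: Mon evening→Johansson, Tue morning→Dubois, Tue afternoon→Johansson, Tue evening→Yilmaz, Wed morning→Farahani+Zhao, Wed afternoon→Johansson, Wed evening→Farahani+Dubois, Thu morning→Yilmaz, Thu afternoon→Johansson, Thu evening→Zhao, Fri morning→Zhao.

5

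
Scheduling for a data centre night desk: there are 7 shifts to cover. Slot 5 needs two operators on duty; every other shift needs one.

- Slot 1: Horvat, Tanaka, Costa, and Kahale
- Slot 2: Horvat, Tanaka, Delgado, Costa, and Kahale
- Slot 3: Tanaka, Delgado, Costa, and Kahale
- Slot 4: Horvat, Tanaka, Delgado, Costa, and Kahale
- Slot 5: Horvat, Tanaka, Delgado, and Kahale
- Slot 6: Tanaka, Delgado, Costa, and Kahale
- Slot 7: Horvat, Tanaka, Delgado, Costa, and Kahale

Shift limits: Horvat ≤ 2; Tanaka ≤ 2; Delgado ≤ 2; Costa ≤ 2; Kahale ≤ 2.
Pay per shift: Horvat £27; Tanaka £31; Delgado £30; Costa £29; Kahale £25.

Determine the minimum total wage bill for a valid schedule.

Picking the cheapest available operator for each shift independently would cost £202, but that ignores the shift limits.
An optimal schedule: Slot 1→Kahale, Slot 2→Horvat, Slot 3→Kahale, Slot 4→Costa, Slot 5→Horvat+Delgado, Slot 6→Costa, Slot 7→Delgado.
Total: 25 + 27 + 25 + 29 + 27 + 30 + 29 + 30 = £222.

£222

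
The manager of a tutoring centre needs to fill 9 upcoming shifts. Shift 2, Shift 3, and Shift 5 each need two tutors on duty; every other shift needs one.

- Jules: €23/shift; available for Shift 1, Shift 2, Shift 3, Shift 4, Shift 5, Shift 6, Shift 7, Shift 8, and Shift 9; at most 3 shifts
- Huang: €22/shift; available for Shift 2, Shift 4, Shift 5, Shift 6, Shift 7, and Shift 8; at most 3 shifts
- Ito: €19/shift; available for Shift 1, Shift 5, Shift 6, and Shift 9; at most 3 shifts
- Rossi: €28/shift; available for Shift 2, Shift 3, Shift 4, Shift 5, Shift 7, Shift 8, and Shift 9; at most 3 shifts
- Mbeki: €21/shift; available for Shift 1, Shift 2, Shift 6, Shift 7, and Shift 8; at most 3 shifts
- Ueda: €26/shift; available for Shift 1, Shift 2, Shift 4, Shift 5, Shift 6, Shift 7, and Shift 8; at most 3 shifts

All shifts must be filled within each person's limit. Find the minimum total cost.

Shift 3 can only be covered by Jules and Rossi, so that assignment is forced.
Picking the cheapest available tutor for each shift independently would cost €256, but that ignores the shift limits.
An optimal schedule: Shift 1→Ito, Shift 2→Mbeki+Huang, Shift 3→Jules+Rossi, Shift 4→Huang, Shift 5→Huang+Jules, Shift 6→Ito, Shift 7→Mbeki, Shift 8→Mbeki, Shift 9→Ito.
Total: 19 + 21 + 22 + 23 + 28 + 22 + 22 + 23 + 19 + 21 + 21 + 19 = €260.

€260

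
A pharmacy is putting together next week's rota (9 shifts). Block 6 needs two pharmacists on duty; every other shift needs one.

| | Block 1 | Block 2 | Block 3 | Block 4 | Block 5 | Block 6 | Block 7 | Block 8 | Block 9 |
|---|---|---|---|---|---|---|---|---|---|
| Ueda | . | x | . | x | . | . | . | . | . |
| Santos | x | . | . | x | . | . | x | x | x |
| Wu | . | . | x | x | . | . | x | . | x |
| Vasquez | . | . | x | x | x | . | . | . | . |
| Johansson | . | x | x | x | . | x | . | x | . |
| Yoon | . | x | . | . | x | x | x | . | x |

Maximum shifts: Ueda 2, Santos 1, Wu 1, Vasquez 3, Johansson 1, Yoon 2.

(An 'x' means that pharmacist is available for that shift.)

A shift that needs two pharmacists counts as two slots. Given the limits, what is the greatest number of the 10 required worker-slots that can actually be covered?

9

Total capacity across all pharmacists is 2+1+1+3+1+2 = 10, and 10 slots are needed, so at most 10 can be filled.
Shifts {Block 1, Block 6, Block 8} need 4 slots but only Santos, Johansson, and Yoon are available for them, supplying at most 3 — so at least 1 slot must go unfilled.
An assignment achieving 9: Block 1→Santos, Block 2→Ueda, Block 3→Vasquez, Block 4→Ueda, Block 5→Vasquez, Block 6→Johansson+Yoon, Block 7→Wu, Block 9→Yoon.
Loads: Ueda 2/2, Santos 1/1, Wu 1/1, Vasquez 2/3, Johansson 1/1, Yoon 2/2.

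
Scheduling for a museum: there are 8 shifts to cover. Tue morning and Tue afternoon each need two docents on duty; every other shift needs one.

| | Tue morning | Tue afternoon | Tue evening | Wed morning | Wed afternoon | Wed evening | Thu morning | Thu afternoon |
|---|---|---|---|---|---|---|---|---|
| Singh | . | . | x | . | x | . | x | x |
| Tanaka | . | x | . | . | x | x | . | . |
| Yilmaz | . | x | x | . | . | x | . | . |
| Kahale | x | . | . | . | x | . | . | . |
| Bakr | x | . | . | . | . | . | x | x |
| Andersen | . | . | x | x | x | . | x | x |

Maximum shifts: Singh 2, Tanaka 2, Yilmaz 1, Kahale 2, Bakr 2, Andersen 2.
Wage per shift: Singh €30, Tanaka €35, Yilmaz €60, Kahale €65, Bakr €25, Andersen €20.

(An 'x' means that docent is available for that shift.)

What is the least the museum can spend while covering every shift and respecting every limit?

Tue morning can only be covered by Kahale and Bakr, so that assignment is forced.
Tue afternoon can only be covered by Tanaka and Yilmaz, so that assignment is forced.
Wed morning can only be covered by Andersen, so that assignment is forced.
Picking the cheapest available docent for each shift independently would cost €320, but that ignores the shift limits.
An optimal schedule: Tue morning→Bakr+Kahale, Tue afternoon→Tanaka+Yilmaz, Tue evening→Andersen, Wed morning→Andersen, Wed afternoon→Singh, Wed evening→Tanaka, Thu morning→Bakr, Thu afternoon→Singh.
Total: 25 + 65 + 35 + 60 + 20 + 20 + 30 + 35 + 25 + 30 = €345.

€345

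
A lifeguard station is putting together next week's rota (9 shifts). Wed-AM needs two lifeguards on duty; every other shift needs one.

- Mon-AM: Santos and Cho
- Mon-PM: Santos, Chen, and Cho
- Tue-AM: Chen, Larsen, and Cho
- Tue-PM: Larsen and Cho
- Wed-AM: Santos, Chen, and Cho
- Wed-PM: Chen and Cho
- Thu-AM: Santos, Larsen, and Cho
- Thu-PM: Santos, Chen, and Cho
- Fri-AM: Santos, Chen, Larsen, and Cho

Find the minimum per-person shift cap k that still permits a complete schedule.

With 4 lifeguards and 10 worker-slots to fill, someone must work at least ⌈10/4⌉ = 3 shifts, so k ≥ 3.
k = 3 works: Mon-AM→Santos, Mon-PM→Santos, Tue-AM→Chen, Tue-PM→Larsen, Wed-AM→Santos+Chen, Wed-PM→Chen, Thu-AM→Larsen, Thu-PM→Cho, Fri-AM→Larsen.
Loads: Santos 3, Chen 3, Larsen 3, Cho 1 — all ≤ 3.

3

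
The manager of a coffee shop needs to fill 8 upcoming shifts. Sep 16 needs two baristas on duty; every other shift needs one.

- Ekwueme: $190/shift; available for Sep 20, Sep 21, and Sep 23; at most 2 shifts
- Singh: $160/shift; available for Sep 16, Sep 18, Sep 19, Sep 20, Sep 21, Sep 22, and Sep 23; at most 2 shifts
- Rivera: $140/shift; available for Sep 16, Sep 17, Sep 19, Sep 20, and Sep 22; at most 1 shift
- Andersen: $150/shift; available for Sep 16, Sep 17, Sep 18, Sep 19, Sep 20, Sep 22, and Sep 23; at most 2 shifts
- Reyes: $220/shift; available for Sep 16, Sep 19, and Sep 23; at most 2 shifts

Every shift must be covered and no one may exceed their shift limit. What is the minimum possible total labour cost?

Picking the cheapest available barista for each shift independently would cost $1310, but that ignores the shift limits.
An optimal schedule: Sep 16→Andersen+Reyes, Sep 17→Rivera, Sep 18→Singh, Sep 19→Andersen, Sep 20→Ekwueme, Sep 21→Ekwueme, Sep 22→Singh, Sep 23→Reyes.
Total: 150 + 220 + 140 + 160 + 150 + 190 + 190 + 160 + 220 = $1580.

$1580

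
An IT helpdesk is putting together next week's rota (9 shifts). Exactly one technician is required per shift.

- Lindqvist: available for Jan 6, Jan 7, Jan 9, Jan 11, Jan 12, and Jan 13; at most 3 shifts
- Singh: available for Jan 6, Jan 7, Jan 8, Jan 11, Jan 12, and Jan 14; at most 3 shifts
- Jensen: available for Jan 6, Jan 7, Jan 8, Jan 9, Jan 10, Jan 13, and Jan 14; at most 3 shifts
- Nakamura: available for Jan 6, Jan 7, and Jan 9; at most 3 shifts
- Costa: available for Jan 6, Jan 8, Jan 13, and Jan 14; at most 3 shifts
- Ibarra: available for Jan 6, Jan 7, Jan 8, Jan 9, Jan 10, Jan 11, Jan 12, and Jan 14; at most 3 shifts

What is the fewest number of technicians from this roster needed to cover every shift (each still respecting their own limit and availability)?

3

9 slots to fill and no one can take more than 3, so at least ⌈9/3⌉ = 3 technicians are needed.
Lindqvist, Singh, and Jensen alone can cover everything: Jan 6→Singh, Jan 7→Jensen, Jan 8→Singh, Jan 9→Lindqvist, Jan 10→Jensen, Jan 11→Lindqvist, Jan 12→Lindqvist, Jan 13→Jensen, Jan 14→Singh.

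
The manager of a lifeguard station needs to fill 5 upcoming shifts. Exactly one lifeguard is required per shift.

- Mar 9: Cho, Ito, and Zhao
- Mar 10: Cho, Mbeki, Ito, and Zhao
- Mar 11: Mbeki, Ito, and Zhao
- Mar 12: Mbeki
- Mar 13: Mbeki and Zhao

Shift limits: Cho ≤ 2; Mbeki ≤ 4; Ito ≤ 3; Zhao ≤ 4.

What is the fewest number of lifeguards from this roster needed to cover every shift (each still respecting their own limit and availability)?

5 slots to fill and no one can take more than 4, so at least ⌈5/4⌉ = 2 lifeguards are needed.
Cho and Mbeki alone can cover everything: Mar 9→Cho, Mar 10→Cho, Mar 11→Mbeki, Mar 12→Mbeki, Mar 13→Mbeki.

2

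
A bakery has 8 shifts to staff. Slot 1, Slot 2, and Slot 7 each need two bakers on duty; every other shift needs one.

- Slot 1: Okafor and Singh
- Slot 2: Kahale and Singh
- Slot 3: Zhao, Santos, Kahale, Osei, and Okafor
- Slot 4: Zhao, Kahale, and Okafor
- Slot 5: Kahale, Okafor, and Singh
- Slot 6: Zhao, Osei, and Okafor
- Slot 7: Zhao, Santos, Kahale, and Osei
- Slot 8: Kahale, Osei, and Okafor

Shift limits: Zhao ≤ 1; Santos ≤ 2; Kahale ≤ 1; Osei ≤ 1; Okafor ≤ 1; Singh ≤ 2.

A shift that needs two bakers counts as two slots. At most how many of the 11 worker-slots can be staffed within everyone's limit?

Total capacity across all bakers is 1+2+1+1+1+2 = 8, and 11 slots are needed, so at most 8 can be filled.
An assignment achieving 8: Slot 1→Okafor+Singh, Slot 2→Kahale+Singh, Slot 3→Santos, Slot 4→Zhao, Slot 6→Osei, Slot 7→Santos.
Loads: Zhao 1/1, Santos 2/2, Kahale 1/1, Osei 1/1, Okafor 1/1, Singh 2/2.

8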